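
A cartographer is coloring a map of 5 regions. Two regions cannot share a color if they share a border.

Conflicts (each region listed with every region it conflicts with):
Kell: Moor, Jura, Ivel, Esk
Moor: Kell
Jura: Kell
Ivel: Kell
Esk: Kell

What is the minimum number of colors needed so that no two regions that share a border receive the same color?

Kell and Moor conflict, so at least 2 colors are needed.
2 colors suffice: color 1 → {Kell}; color 2 → {Moor, Jura, Ivel, Esk}. Each listed conflict is separated.

2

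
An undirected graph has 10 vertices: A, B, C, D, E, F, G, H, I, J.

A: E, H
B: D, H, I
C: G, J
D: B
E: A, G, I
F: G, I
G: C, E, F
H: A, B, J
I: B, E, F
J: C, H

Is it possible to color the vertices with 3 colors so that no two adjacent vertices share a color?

The chromatic number is 3. The cycle E-I-B-H-A-E has odd length 5, so it cannot be 2-colored; at least 3 colors are needed.
3 colors suffice: color red → {B, E, F, J}; color blue → {D, G, H, I}; color green → {A, C}.
That is already a proper 3-coloring.

Yes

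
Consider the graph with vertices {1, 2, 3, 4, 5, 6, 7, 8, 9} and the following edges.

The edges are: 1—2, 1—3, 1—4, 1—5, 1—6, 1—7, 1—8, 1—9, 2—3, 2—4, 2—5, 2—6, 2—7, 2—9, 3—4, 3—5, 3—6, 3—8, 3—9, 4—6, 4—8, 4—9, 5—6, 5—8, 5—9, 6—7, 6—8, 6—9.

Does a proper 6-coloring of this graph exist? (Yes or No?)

Yes

The chromatic number is 6. 1, 2, 3, 4, 6, 9 form a clique, so at least 6 colors are needed.
One proper 6-coloring: 1=b, 2=d, 3=c, 4=e, 5=e, 6=a, 7=c, 8=d, 9=f.
That is already a proper 6-coloring.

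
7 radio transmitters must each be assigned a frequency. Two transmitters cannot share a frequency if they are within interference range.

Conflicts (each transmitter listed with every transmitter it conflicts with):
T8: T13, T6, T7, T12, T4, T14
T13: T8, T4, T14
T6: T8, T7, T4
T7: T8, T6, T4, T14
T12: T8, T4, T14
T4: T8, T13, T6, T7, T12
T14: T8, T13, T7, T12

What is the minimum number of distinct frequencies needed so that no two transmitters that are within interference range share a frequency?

4

T8, T6, T7, T4 are mutually in conflict, so at least 4 frequencies are needed.
Using 4 frequencies: T8=1, T13=3, T6=4, T7=3, T12=3, T4=2, T14=2. No two conflicting transmitters share a frequency.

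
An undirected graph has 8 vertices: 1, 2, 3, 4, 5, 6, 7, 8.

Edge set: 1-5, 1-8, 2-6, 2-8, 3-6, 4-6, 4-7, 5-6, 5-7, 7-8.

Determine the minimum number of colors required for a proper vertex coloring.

The cycle 5-1-8-2-6-5 has odd length 5, so it cannot be 2-colored; at least 3 colors are needed.
3 colors suffice: color a → {6, 8}; color b → {2, 3, 4, 5}; color c → {1, 7}. Every edge joins two different colors.

3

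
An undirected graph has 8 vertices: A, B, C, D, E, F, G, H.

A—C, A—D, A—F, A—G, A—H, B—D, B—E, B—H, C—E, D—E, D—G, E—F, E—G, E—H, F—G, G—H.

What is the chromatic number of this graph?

3

E, G, H are pairwise adjacent, so at least 3 colors are needed.
A valid assignment using 3 colors: A=1, B=2, C=2, D=3, E=1, F=3, G=2, H=3. No two adjacent vertices share a color.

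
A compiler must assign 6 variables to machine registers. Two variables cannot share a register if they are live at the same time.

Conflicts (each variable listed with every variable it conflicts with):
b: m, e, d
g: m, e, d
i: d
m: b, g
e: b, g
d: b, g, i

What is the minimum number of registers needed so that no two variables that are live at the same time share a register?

b and m conflict, so at least 2 registers are needed.
2 registers suffice: register 1 → {b, g, i}; register 2 → {m, e, d}. No two conflicting variables share a register.

2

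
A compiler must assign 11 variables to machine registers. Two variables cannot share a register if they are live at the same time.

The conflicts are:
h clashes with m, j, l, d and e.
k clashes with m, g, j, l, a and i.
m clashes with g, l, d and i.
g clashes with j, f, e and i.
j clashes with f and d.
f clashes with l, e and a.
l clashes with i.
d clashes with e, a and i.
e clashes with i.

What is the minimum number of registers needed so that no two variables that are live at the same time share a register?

4

k, m, l, i are mutually in conflict, so at least 4 registers are needed.
A valid assignment using 4 registers: h=2, k=3, m=1, g=4, j=1, f=2, l=4, d=3, e=1, a=1, i=2. Each listed conflict is separated.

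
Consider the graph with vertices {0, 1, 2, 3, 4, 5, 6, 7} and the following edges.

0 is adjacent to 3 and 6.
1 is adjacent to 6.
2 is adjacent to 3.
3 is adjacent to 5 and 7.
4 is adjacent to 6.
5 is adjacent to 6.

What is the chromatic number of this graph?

3 and 7 are adjacent, so at least 2 colors are needed.
2 colors suffice: color red → {3, 6}; color blue → {0, 1, 2, 4, 5, 7}. Every edge joins two different colors.

2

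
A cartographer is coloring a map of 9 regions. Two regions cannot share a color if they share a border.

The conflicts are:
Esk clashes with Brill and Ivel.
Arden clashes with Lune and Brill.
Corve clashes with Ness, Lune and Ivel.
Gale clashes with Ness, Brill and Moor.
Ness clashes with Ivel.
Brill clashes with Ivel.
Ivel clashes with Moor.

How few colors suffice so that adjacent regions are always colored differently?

Esk, Brill, Ivel are mutually in conflict, so at least 3 colors are needed.
3 colors suffice: Esk=3, Arden=1, Corve=3, Gale=1, Ness=2, Lune=2, Brill=2, Ivel=1, Moor=2. Each listed conflict is separated.

3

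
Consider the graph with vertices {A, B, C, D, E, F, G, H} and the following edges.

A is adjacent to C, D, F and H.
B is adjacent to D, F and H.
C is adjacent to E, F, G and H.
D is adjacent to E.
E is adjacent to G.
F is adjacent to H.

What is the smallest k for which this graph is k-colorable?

A, C, F, H are mutually adjacent (a clique of size 4), so at least 4 colors are needed.
4 colors suffice: color 1 → {B, C}; color 2 → {D, G, H}; color 3 → {A, E}; color 4 → {F}. No two adjacent vertices share a color.

4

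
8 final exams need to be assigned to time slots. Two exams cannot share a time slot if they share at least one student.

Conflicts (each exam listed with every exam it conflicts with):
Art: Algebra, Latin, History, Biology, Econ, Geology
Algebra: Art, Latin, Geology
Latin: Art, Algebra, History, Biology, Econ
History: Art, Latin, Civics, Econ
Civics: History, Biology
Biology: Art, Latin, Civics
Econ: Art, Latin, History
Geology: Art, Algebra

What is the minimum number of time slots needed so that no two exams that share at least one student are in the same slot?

Art, Latin, History, Econ pairwise conflict, so at least 4 time slots are needed.
A valid assignment using 4 time slots: Art=1, Algebra=3, Latin=2, History=3, Civics=1, Biology=3, Econ=4, Geology=2. Every pair that conflicts lands in different time slots.

4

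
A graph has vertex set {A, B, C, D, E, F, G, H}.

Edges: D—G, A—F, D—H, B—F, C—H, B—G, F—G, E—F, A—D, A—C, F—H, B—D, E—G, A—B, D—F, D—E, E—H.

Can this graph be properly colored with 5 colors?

Yes

The chromatic number is 4. B, D, F, G are pairwise adjacent (a clique of size 4), so at least 4 colors are needed.
4 colors suffice: color 1 → {C, F}; color 2 → {D}; color 3 → {B, E}; color 4 → {A, G, H}.
Since 5 ≥ 4, a proper 5-coloring certainly exists.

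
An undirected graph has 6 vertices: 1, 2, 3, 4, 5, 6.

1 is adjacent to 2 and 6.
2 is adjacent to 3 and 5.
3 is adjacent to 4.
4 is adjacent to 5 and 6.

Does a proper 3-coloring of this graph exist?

The chromatic number is 3. The cycle 1-6-4-3-2-1 has odd length 5, so it cannot be 2-colored; at least 3 colors are needed.
3 colors suffice: color a → {2, 4}; color b → {1, 3, 5}; color c → {6}.
That is already a proper 3-coloring.

Yes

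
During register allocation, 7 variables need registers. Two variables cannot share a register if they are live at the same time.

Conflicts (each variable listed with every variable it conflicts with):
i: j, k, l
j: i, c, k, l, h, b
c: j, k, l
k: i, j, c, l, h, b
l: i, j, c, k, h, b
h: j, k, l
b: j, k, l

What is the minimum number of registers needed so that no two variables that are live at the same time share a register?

j, k, l, h pairwise conflict, so at least 4 registers are needed.
4 registers suffice: register 1 → {k}; register 2 → {l}; register 3 → {j}; register 4 → {i, c, h, b}. Each listed conflict is separated.

4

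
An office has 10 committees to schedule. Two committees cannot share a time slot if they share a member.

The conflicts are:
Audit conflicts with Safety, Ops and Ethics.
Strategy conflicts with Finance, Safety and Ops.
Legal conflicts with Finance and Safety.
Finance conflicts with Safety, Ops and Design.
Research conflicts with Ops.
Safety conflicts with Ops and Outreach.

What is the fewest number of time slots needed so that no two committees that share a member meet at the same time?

Strategy, Finance, Safety, Ops pairwise conflict, so at least 4 time slots are needed.
A valid assignment using 4 time slots: Audit=2, Strategy=4, Legal=3, Finance=2, Research=1, Safety=1, Ops=3, Outreach=2, Design=1, Ethics=1. Each listed conflict is separated.

4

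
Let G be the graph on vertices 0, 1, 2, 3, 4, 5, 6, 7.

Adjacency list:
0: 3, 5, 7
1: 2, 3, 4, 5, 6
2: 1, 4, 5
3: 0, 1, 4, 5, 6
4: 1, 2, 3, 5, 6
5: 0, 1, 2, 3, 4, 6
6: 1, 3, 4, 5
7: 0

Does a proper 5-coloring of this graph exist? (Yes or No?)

The chromatic number is 5. 1, 3, 4, 5, 6 form a clique, so at least 5 colors are needed.
5 colors suffice: 0=blue, 1=blue, 2=green, 3=green, 4=yellow, 5=red, 6=purple, 7=red.
That is already a proper 5-coloring.

Yes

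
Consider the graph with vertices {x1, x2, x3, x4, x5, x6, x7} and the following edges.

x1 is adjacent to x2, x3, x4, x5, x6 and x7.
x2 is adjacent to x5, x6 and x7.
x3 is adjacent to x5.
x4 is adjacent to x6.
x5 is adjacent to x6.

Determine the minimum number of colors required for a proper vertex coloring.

x1, x2, x5, x6 are pairwise adjacent (a clique of size 4), so at least 4 colors are needed.
One proper 4-coloring: x1=1, x2=3, x3=3, x4=2, x5=2, x6=4, x7=2. No two adjacent vertices share a color.

4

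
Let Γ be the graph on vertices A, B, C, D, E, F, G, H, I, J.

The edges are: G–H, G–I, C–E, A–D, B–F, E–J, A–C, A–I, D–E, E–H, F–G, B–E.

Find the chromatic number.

The cycle H-E-B-F-G-H has odd length 5, so it cannot be 2-colored; at least 3 colors are needed.
3 colors suffice: A=1, B=2, C=2, D=2, E=1, F=3, G=1, H=2, I=2, J=2. Each edge has distinct colors on its endpoints.

3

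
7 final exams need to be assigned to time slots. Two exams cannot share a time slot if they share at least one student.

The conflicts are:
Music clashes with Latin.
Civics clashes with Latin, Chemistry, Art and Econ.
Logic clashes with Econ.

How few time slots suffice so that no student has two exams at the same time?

2

Civics and Art conflict, so at least 2 time slots are needed.
2 time slots suffice: time slot 1 → {Music, Civics, Logic}; time slot 2 → {Latin, Chemistry, Art, Econ}. Every pair that conflicts lands in different time slots.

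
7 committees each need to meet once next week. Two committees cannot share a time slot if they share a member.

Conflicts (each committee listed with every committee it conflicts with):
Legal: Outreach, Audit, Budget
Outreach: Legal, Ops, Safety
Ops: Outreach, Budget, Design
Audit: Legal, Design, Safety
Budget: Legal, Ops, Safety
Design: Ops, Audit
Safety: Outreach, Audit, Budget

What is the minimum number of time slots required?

3

The cycle Ops-Budget-Safety-Audit-Design-Ops has odd length 5, so it cannot be 2-colored; at least 3 time slots are needed.
3 time slots suffice: time slot 1 → {Legal, Ops, Safety}; time slot 2 → {Outreach, Audit, Budget}; time slot 3 → {Design}. Each listed conflict is separated.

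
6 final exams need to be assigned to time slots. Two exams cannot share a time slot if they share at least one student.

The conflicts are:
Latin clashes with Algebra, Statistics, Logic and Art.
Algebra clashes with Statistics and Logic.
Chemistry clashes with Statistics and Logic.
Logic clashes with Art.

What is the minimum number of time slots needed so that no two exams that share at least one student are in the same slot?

Latin, Logic, Art all conflict with each other, so at least 3 time slots are needed.
A valid assignment using 3 time slots: Latin=2, Algebra=3, Chemistry=2, Statistics=1, Logic=1, Art=3. Every pair that conflicts lands in different time slots.

3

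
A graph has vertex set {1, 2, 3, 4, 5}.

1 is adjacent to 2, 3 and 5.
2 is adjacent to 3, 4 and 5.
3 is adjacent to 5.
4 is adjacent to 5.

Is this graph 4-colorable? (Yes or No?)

Yes

The chromatic number is 4. 1, 2, 3, 5 form a clique, so at least 4 colors are needed.
4 colors suffice: color a → {5}; color b → {2}; color c → {1, 4}; color d → {3}.
That is already a proper 4-coloring.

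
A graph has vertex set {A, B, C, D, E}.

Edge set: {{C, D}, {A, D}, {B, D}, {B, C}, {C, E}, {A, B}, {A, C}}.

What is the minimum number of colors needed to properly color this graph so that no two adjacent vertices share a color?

A, B, C, D form a clique, so at least 4 colors are needed.
4 colors suffice: A=3, B=2, C=1, D=4, E=2. Every edge joins two different colors.

4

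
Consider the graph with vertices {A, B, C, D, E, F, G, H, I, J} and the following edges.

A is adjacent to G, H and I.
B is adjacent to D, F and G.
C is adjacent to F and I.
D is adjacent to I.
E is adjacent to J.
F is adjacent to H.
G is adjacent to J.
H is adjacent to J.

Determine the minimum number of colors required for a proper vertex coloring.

The cycle A-G-B-D-I-A has odd length 5, so it cannot be 2-colored; at least 3 colors are needed.
A valid assignment using 3 colors: A=green, B=red, C=green, D=blue, E=red, F=blue, G=blue, H=red, I=red, J=green. Every edge joins two different colors.

3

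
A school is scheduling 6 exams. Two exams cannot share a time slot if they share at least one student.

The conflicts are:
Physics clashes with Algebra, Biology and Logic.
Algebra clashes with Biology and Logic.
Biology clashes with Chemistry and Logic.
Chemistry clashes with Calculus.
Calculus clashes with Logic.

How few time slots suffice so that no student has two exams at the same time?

Physics, Algebra, Biology, Logic are mutually in conflict, so at least 4 time slots are needed.
4 time slots suffice: Physics=3, Algebra=4, Biology=1, Chemistry=2, Calculus=1, Logic=2. Every pair that conflicts lands in different time slots.

4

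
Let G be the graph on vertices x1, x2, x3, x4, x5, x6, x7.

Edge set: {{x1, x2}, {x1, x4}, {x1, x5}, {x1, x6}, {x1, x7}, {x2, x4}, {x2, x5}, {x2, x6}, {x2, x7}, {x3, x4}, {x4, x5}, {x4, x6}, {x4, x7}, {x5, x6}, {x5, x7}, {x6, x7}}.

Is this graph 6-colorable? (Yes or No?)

Yes

The chromatic number is 6. x1, x2, x4, x5, x6, x7 form a clique, so at least 6 colors are needed.
One proper 6-coloring: x1=6, x2=4, x3=2, x4=1, x5=2, x6=3, x7=5.
That is already a proper 6-coloring.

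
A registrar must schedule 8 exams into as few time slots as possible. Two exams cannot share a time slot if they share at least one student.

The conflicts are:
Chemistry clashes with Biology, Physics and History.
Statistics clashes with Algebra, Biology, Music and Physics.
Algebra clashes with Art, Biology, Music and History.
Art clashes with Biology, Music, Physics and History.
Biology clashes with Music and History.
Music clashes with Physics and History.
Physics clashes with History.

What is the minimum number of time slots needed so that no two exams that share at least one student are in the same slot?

Algebra, Art, Biology, Music, History are mutually in conflict, so at least 5 time slots are needed.
5 time slots suffice: time slot 1 → {Statistics, History}; time slot 2 → {Chemistry, Music}; time slot 3 → {Biology, Physics}; time slot 4 → {Algebra}; time slot 5 → {Art}. No two conflicting exams share a time slot.

5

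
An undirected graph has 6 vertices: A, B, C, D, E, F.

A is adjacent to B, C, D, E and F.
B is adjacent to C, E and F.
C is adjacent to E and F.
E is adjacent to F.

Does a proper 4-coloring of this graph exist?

A, B, C, E, F form a clique, so at least 5 colors are needed.
So 4 colors are not enough.

No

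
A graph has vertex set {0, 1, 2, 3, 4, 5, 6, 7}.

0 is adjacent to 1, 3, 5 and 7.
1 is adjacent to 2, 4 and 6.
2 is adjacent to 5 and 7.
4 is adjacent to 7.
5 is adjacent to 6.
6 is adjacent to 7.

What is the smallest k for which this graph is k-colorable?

6 and 7 are adjacent, so at least 2 colors are needed.
2 colors suffice: color a → {1, 3, 5, 7}; color b → {0, 2, 4, 6}. No two adjacent vertices share a color.

2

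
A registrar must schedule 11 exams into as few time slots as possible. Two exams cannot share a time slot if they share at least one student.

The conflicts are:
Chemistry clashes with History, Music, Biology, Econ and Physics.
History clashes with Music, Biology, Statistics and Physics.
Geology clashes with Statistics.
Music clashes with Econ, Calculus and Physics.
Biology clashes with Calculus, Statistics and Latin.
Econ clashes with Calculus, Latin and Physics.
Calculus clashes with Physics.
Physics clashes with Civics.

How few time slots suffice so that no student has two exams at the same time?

Chemistry, History, Music, Physics are mutually in conflict, so at least 4 time slots are needed.
4 time slots suffice: time slot 1 → {Geology, Biology, Physics}; time slot 2 → {History, Econ, Civics}; time slot 3 → {Music, Statistics, Latin}; time slot 4 → {Chemistry, Calculus}. No two conflicting exams share a time slot.

4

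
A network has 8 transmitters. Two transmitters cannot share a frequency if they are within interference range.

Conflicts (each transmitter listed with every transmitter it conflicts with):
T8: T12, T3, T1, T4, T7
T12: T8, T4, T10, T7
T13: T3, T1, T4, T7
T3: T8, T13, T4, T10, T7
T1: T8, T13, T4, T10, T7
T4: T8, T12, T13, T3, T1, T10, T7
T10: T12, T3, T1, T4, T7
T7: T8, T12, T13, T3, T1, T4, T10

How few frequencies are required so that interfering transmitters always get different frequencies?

T8, T1, T4, T7 pairwise conflict, so at least 4 frequencies are needed.
4 frequencies suffice: frequency 1 → {T4}; frequency 2 → {T7}; frequency 3 → {T12, T3, T1}; frequency 4 → {T8, T13, T10}. Every pair that conflicts lands in different frequencies.

4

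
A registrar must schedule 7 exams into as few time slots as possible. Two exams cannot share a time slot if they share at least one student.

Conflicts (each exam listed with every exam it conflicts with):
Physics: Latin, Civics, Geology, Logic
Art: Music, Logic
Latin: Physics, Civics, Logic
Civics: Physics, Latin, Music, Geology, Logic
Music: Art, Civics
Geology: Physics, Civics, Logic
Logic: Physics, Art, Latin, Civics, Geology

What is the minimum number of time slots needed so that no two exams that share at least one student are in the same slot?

4

Physics, Civics, Geology, Logic are mutually in conflict, so at least 4 time slots are needed.
4 time slots suffice: time slot 1 → {Music, Logic}; time slot 2 → {Art, Civics}; time slot 3 → {Physics}; time slot 4 → {Latin, Geology}. No two conflicting exams share a time slot.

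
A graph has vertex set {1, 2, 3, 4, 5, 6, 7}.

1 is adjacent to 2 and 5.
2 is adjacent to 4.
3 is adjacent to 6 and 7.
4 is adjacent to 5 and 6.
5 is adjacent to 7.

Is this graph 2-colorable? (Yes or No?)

No

The cycle 5-4-6-3-7-5 has odd length 5, so it cannot be 2-colored; at least 3 colors are needed.
So 2 colors are not enough.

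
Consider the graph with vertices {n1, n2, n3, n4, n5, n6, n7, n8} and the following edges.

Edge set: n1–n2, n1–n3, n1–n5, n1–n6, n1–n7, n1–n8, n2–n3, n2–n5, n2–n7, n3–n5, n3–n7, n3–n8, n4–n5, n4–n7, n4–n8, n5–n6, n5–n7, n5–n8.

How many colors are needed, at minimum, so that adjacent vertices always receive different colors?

5

n1, n2, n3, n5, n7 are pairwise adjacent (a clique of size 5), so at least 5 colors are needed.
5 colors suffice: color 1 → {n5}; color 2 → {n1, n4}; color 3 → {n3, n6}; color 4 → {n7, n8}; color 5 → {n2}. Each edge has distinct colors on its endpoints.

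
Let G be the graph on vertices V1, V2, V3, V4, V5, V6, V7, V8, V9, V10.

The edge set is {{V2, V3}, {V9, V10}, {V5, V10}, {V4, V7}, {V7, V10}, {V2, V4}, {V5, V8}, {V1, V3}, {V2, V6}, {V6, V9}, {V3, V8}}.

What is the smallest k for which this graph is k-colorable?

3

The cycle V9-V10-V5-V8-V3-V2-V6-V9 has odd length 7, so it cannot be 2-colored; at least 3 colors are needed.
3 colors suffice: color 1 → {V1, V2, V8, V10}; color 2 → {V3, V4, V5, V6}; color 3 → {V7, V9}. Every edge joins two different colors.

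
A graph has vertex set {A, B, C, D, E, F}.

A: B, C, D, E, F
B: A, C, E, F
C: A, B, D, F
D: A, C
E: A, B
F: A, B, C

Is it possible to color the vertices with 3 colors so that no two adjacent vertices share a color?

A, B, C, F form a clique, so at least 4 colors are needed.
So 3 colors are not enough.

No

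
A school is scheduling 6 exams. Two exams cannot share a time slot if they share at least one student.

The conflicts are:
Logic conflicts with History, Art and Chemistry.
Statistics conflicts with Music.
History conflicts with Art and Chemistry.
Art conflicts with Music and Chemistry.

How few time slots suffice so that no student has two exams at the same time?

4

Logic, History, Art, Chemistry pairwise conflict, so at least 4 time slots are needed.
Using 4 time slots: Logic=2, Statistics=1, History=3, Art=1, Music=2, Chemistry=4. No two conflicting exams share a time slot.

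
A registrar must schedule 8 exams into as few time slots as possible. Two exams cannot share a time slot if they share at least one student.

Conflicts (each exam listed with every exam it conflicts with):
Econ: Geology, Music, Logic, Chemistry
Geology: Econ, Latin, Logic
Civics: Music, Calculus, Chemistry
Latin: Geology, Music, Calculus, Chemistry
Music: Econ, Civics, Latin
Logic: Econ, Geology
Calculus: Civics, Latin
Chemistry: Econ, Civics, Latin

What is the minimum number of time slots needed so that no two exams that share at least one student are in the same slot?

3

Econ, Geology, Logic all conflict with each other, so at least 3 time slots are needed.
3 time slots suffice: time slot 1 → {Econ, Civics, Latin}; time slot 2 → {Geology, Music, Calculus, Chemistry}; time slot 3 → {Logic}. No two conflicting exams share a time slot.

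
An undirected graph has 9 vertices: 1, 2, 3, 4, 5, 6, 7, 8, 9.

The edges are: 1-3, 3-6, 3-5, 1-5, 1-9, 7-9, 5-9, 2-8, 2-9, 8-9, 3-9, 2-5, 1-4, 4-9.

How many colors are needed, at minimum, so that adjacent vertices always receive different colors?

1, 3, 5, 9 are mutually adjacent (a clique of size 4), so at least 4 colors are needed.
A valid assignment using 4 colors: 1=green, 2=blue, 3=blue, 4=blue, 5=yellow, 6=red, 7=blue, 8=green, 9=red. Each edge has distinct colors on its endpoints.

4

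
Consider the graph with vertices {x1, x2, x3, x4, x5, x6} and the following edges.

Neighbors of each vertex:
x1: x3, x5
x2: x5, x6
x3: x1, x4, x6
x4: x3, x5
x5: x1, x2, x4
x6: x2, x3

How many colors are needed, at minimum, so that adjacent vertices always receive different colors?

The cycle x4-x3-x6-x2-x5-x4 has odd length 5, so it cannot be 2-colored; at least 3 colors are needed.
3 colors suffice: color 1 → {x3, x5}; color 2 → {x1, x4, x6}; color 3 → {x2}. No two adjacent vertices share a color.

3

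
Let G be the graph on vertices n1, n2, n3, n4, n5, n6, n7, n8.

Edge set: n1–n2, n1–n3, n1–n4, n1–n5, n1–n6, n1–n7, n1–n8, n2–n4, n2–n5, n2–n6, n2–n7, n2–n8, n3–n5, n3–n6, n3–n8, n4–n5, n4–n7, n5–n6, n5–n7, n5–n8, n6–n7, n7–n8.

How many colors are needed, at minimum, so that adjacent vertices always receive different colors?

5

n1, n2, n5, n7, n8 form a clique, so at least 5 colors are needed.
5 colors suffice: color 1 → {n1}; color 2 → {n5}; color 3 → {n2, n3}; color 4 → {n7}; color 5 → {n4, n6, n8}. No two adjacent vertices share a color.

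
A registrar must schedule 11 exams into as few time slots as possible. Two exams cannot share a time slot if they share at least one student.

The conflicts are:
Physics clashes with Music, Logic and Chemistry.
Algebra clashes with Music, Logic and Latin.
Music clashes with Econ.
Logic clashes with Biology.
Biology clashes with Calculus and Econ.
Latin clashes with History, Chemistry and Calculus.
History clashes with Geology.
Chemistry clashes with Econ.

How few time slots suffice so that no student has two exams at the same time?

The cycle Algebra-Latin-Chemistry-Physics-Logic-Algebra has odd length 5, so it cannot be 2-colored; at least 3 time slots are needed.
A valid assignment using 3 time slots: Physics=3, Algebra=2, Music=1, Logic=1, Biology=2, Latin=1, History=2, Chemistry=2, Calculus=3, Econ=3, Geology=1. Each listed conflict is separated.

3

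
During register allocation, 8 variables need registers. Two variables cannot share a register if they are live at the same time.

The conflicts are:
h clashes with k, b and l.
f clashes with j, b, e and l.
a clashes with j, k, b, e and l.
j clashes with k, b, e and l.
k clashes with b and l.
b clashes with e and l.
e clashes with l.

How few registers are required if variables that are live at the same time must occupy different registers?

5

a, j, k, b, l all conflict with each other, so at least 5 registers are needed.
5 registers suffice: h=3, f=5, a=5, j=3, k=4, b=1, e=4, l=2. Each listed conflict is separated.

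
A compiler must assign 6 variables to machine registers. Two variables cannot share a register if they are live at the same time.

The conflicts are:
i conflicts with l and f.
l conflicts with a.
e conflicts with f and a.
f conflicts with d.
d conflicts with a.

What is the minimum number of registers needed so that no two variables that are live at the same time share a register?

The cycle a-e-f-i-l-a has odd length 5, so it cannot be 2-colored; at least 3 registers are needed.
Using 3 registers: i=2, l=3, e=2, f=1, d=2, a=1. Every pair that conflicts lands in different registers.

3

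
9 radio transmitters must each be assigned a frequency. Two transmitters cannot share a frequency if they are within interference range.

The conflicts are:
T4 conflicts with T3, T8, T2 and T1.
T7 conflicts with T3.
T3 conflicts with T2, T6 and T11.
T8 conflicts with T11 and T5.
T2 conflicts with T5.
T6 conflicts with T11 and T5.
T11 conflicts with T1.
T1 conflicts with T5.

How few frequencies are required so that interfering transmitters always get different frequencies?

T3, T6, T11 are mutually in conflict, so at least 3 frequencies are needed.
3 frequencies suffice: T4=2, T7=2, T3=1, T8=3, T2=3, T6=3, T11=2, T1=3, T5=1. Each listed conflict is separated.

3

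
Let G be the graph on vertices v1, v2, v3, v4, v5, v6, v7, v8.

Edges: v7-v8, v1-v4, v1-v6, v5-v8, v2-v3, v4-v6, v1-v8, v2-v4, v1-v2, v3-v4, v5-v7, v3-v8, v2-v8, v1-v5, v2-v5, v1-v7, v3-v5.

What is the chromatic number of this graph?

4

v1, v5, v7, v8 are pairwise adjacent (a clique of size 4), so at least 4 colors are needed.
4 colors suffice: color R → {v1, v3}; color B → {v4, v8}; color G → {v5, v6}; color Y → {v2, v7}. Each edge has distinct colors on its endpoints.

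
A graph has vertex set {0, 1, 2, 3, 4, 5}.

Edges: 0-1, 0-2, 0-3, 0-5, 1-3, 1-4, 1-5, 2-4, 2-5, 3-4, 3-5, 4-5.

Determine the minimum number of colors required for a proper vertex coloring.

0, 1, 3, 5 are pairwise adjacent (a clique of size 4), so at least 4 colors are needed.
4 colors suffice: color red → {5}; color blue → {0, 4}; color green → {2, 3}; color yellow → {1}. No two adjacent vertices share a color.

4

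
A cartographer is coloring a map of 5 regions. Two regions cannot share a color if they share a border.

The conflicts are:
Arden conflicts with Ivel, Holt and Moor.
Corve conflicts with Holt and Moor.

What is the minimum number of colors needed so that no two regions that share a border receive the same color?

Arden and Moor conflict, so at least 2 colors are needed.
2 colors suffice: Arden=1, Corve=1, Ivel=2, Holt=2, Moor=2. Each listed conflict is separated.

2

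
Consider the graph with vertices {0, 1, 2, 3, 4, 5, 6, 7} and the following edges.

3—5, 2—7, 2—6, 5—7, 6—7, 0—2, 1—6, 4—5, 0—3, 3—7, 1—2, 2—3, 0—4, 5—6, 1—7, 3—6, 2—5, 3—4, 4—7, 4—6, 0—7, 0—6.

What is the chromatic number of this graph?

5

0, 2, 3, 6, 7 form a clique, so at least 5 colors are needed.
One proper 5-coloring: 0=e, 1=d, 2=c, 3=d, 4=c, 5=e, 6=a, 7=b. Each edge has distinct colors on its endpoints.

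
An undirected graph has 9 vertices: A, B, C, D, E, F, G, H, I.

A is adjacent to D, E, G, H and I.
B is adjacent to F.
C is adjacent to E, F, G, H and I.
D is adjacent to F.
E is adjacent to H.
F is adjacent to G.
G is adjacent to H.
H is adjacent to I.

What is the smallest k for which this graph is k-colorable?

3

A, E, H are mutually adjacent, so at least 3 colors are needed.
3 colors suffice: color red → {A, B, C}; color blue → {F, H}; color green → {D, E, G, I}. Each edge has distinct colors on its endpoints.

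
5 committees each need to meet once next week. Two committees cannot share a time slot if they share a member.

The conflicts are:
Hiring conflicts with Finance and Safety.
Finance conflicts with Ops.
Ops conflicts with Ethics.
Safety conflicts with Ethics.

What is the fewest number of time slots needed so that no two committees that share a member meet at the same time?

The cycle Ops-Finance-Hiring-Safety-Ethics-Ops has odd length 5, so it cannot be 2-colored; at least 3 time slots are needed.
3 time slots suffice: time slot 1 → {Hiring, Ops}; time slot 2 → {Finance, Ethics}; time slot 3 → {Safety}. No two conflicting committees share a time slot.

3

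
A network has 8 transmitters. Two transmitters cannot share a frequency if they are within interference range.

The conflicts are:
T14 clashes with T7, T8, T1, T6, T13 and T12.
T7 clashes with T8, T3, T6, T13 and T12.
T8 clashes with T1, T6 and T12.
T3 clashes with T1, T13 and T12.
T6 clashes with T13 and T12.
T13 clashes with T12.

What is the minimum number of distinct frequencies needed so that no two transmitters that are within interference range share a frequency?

5

T14, T7, T8, T6, T12 pairwise conflict, so at least 5 frequencies are needed.
5 frequencies suffice: frequency 1 → {T1, T12}; frequency 2 → {T7}; frequency 3 → {T14, T3}; frequency 4 → {T8, T13}; frequency 5 → {T6}. No two conflicting transmitters share a frequency.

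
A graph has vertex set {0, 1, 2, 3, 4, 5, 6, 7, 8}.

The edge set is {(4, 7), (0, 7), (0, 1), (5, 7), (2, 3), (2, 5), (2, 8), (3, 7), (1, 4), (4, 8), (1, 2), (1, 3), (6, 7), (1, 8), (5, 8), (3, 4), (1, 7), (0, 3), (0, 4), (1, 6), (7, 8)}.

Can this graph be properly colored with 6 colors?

Yes

The chromatic number is 5. 0, 1, 3, 4, 7 are mutually adjacent (a clique of size 5), so at least 5 colors are needed.
A valid assignment using 5 colors: 0=e, 1=a, 2=b, 3=c, 4=d, 5=a, 6=c, 7=b, 8=c.
Since 6 ≥ 5, a proper 6-coloring certainly exists.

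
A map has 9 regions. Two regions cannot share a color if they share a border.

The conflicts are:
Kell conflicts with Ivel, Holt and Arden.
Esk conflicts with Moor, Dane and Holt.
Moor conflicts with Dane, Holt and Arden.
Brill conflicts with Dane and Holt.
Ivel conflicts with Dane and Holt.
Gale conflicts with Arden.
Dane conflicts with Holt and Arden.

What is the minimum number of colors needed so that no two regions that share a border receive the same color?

Esk, Moor, Dane, Holt are mutually in conflict, so at least 4 colors are needed.
A valid assignment using 4 colors: Kell=2, Esk=4, Moor=3, Brill=3, Ivel=3, Gale=2, Dane=2, Holt=1, Arden=1. No two conflicting regions share a color.

4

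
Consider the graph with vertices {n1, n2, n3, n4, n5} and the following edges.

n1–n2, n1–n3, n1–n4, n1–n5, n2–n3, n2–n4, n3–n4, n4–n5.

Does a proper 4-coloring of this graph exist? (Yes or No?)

The chromatic number is 4. n1, n2, n3, n4 are mutually adjacent (a clique of size 4), so at least 4 colors are needed.
4 colors suffice: color 1 → {n1}; color 2 → {n4}; color 3 → {n2, n5}; color 4 → {n3}.
That is already a proper 4-coloring.

Yes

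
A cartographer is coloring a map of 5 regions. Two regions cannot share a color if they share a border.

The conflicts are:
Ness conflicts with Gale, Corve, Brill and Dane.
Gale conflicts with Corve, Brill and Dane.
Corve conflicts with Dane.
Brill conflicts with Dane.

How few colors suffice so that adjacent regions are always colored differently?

Ness, Gale, Brill, Dane are mutually in conflict, so at least 4 colors are needed.
One proper 4-coloring: Ness=3, Gale=1, Corve=4, Brill=4, Dane=2. Every pair that conflicts lands in different colors.

4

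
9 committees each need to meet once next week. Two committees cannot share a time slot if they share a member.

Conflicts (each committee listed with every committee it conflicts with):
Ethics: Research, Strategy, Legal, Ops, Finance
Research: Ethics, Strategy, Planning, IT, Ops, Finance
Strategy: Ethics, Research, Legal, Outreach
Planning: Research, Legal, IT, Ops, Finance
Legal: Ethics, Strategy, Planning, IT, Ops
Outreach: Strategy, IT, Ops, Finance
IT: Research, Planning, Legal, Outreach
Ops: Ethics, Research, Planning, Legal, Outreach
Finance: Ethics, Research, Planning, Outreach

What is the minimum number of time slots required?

3

Planning, Legal, Ops pairwise conflict, so at least 3 time slots are needed.
3 time slots suffice: time slot 1 → {Research, Legal, Outreach}; time slot 2 → {Strategy, IT, Ops, Finance}; time slot 3 → {Ethics, Planning}. No two conflicting committees share a time slot.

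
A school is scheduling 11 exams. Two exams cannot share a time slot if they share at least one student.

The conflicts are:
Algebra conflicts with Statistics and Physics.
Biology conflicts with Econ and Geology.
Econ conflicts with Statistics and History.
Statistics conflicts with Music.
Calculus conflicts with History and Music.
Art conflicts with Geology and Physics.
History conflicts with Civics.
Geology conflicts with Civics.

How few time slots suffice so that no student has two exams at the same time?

3

The cycle History-Civics-Geology-Biology-Econ-History has odd length 5, so it cannot be 2-colored; at least 3 time slots are needed.
3 time slots suffice: time slot 1 → {Statistics, History, Geology, Physics}; time slot 2 → {Algebra, Econ, Calculus, Art, Civics}; time slot 3 → {Biology, Music}. Every pair that conflicts lands in different time slots.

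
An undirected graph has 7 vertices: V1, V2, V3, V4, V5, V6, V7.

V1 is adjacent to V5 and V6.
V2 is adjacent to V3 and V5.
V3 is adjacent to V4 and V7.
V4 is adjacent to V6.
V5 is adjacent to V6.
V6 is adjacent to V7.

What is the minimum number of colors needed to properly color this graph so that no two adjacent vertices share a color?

3

V1, V5, V6 are pairwise adjacent, so at least 3 colors are needed.
One proper 3-coloring: V1=3, V2=3, V3=1, V4=2, V5=2, V6=1, V7=2. Each edge has distinct colors on its endpoints.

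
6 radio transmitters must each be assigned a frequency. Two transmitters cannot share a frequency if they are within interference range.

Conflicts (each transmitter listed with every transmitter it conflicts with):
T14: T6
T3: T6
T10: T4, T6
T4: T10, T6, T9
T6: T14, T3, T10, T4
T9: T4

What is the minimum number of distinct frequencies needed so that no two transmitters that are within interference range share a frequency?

3

T10, T4, T6 all conflict with each other, so at least 3 frequencies are needed.
Using 3 frequencies: T14=2, T3=2, T10=3, T4=2, T6=1, T9=1. Each listed conflict is separated.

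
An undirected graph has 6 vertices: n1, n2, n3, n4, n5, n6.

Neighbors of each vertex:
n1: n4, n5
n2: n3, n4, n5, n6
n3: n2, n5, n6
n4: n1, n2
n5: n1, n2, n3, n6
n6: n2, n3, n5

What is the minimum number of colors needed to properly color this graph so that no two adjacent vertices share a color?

n2, n3, n5, n6 are pairwise adjacent (a clique of size 4), so at least 4 colors are needed.
4 colors suffice: n1=2, n2=2, n3=4, n4=1, n5=1, n6=3. Every edge joins two different colors.

4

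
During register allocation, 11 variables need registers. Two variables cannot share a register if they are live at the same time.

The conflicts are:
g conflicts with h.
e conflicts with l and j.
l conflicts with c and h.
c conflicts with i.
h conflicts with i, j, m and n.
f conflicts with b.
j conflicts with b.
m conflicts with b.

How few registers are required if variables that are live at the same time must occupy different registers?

h and n conflict, so at least 2 registers are needed.
A valid assignment using 2 registers: g=2, e=1, l=2, c=1, h=1, i=2, f=2, j=2, m=2, b=1, n=2. No two conflicting variables share a register.

2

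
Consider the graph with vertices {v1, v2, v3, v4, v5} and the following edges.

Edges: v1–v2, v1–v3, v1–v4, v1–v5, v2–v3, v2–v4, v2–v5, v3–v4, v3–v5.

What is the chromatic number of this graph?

4

v1, v2, v3, v5 are mutually adjacent (a clique of size 4), so at least 4 colors are needed.
4 colors suffice: color 1 → {v2}; color 2 → {v1}; color 3 → {v3}; color 4 → {v4, v5}. No two adjacent vertices share a color.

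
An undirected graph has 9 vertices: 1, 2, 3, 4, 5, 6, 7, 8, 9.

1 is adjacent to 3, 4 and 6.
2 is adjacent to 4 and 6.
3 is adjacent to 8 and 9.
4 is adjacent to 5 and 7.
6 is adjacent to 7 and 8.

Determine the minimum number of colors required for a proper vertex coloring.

1 and 6 are adjacent, so at least 2 colors are needed.
2 colors suffice: color red → {3, 4, 6}; color blue → {1, 2, 5, 7, 8, 9}. Each edge has distinct colors on its endpoints.

2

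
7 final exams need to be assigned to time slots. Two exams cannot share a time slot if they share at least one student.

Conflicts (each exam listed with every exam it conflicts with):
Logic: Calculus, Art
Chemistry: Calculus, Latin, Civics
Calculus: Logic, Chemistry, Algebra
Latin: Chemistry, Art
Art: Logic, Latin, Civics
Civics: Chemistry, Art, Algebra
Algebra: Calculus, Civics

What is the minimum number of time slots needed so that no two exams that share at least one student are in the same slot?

3

The cycle Latin-Art-Logic-Calculus-Chemistry-Latin has odd length 5, so it cannot be 2-colored; at least 3 time slots are needed.
Using 3 time slots: Logic=3, Chemistry=1, Calculus=2, Latin=2, Art=1, Civics=2, Algebra=1. No two conflicting exams share a time slot.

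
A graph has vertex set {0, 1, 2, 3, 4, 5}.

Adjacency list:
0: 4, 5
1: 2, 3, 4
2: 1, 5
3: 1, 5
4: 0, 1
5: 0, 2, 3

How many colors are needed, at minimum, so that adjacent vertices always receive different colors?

3

The cycle 1-2-5-0-4-1 has odd length 5, so it cannot be 2-colored; at least 3 colors are needed.
3 colors suffice: color a → {1, 5}; color b → {2, 3, 4}; color c → {0}. Every edge joins two different colors.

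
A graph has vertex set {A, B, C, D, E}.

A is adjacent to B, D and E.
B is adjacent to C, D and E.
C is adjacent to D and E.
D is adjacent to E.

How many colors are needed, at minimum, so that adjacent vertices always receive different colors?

A, B, D, E are pairwise adjacent (a clique of size 4), so at least 4 colors are needed.
One proper 4-coloring: A=4, B=1, C=4, D=2, E=3. Each edge has distinct colors on its endpoints.

4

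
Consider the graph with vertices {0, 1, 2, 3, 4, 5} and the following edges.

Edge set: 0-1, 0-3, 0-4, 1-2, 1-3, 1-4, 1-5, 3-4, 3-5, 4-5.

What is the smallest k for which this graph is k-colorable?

4

0, 1, 3, 4 are pairwise adjacent (a clique of size 4), so at least 4 colors are needed.
One proper 4-coloring: 0=d, 1=a, 2=b, 3=b, 4=c, 5=d. Each edge has distinct colors on its endpoints.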